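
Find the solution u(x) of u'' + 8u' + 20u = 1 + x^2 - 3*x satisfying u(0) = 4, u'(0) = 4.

Characteristic equation r² + 8r + 20 = 0 has discriminant (8)² - 4·(20) = -16 < 0, so r = -4 ± 2i.
Hence u_h = C1*cos(2*x)*exp(-4*x) + C2*exp(-4*x)*sin(2*x).
For the particular solution try u_p = A0 + A1*x + A2*x^2. Substituting and matching coefficients of each power of x gives A0 = 121/1000, A1 = -19/100, A2 = 1/20, so u_p = 121/1000 - 19*x/100 + x^2/20.
General solution: u = 121/1000 - 19*x/100 + x^2/20 + C1*cos(2*x)*exp(-4*x) + C2*exp(-4*x)*sin(2*x).
Apply the initial conditions: u(0) = 121/1000 + C1 = 4 and u'(0) = -19/100 - 4*C1 + 2*C2 = 4. Solving gives C1 = 3879/1000, C2 = 9853/1000.

u = 121/1000 - 19*x/100 + x**2/20 + 3879*cos(2*x)*exp(-4*x)/1000 + 9853*exp(-4*x)*sin(2*x)/1000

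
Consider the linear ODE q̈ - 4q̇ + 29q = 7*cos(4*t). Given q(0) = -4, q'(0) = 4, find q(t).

q = -112*sin(4*t)/425 + 91*cos(4*t)/425 - 1791*cos(5*t)*exp(2*t)/425 + 1146*exp(2*t)*sin(5*t)/425

Characteristic equation r² - 4r + 29 = 0 has discriminant (-4)² - 4·(29) = -100 < 0, so r = 2 ± 5i.
Hence q_h = C1*cos(5*t)*exp(2*t) + C2*exp(2*t)*sin(5*t).
Try q_p = A*cos(4*t) + B*sin(4*t). Substituting and equating the coefficients of cos(4t) and sin(4t) gives A = 91/425, B = -112/425, so q_p = -112*sin(4*t)/425 + 91*cos(4*t)/425.
General solution: q = -112*sin(4*t)/425 + 91*cos(4*t)/425 + C1*cos(5*t)*exp(2*t) + C2*exp(2*t)*sin(5*t).
Apply the initial conditions: q(0) = 91/425 + C1 = -4 and q'(0) = -448/425 + 2*C1 + 5*C2 = 4. Solving gives C1 = -1791/425, C2 = 1146/425.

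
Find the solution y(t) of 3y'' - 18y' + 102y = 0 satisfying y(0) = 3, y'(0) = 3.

Divide through by 3: y'' - 6y' + 34y = 0.
Characteristic equation r² - 6r + 34 = 0 has discriminant (-6)² - 4·(34) = -100 < 0, so r = 3 ± 5i.
Hence y_h = C1*cos(5*t)*exp(3*t) + C2*exp(3*t)*sin(5*t).
Apply the initial conditions: y(0) = C1 = 3 and y'(0) = 3*C1 + 5*C2 = 3. Solving gives C1 = 3, C2 = -6/5.

y = 3*cos(5*t)*exp(3*t) - 6*exp(3*t)*sin(5*t)/5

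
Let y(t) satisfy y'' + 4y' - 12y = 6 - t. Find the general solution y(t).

Characteristic equation r² + 4r - 12 = 0 factors as (r + 6)(r - 2) = 0, so r = -6, 2.
Hence y_h = C1*exp(-6*t) + C2*exp(2*t).
For the particular solution try y_p = A0 + A1*t. Substituting and matching coefficients of each power of t gives A0 = -17/36, A1 = 1/12, so y_p = -17/36 + t/12.

y = -17/36 + t/12 + C1*exp(-6*t) + C2*exp(2*t)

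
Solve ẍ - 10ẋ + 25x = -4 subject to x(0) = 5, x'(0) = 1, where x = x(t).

x = -4/25 + 129*exp(5*t)/25 - 124*t*exp(5*t)/5

Characteristic equation r² - 10r + 25 = 0 has discriminant (-10)² - 4·(25) = 0, so r = 5 is a repeated root.
Hence x_h = (C1 + C2*t)*exp(5*t).
For the particular solution try x_p = A0. Substituting and matching coefficients of each power of t gives A0 = -4/25, so x_p = -4/25.
General solution: x = -4/25 + C1*exp(5*t) + C2*t*exp(5*t).
Apply the initial conditions: x(0) = -4/25 + C1 = 5 and x'(0) = C2 + 5*C1 = 1. Solving gives C1 = 129/25, C2 = -124/5.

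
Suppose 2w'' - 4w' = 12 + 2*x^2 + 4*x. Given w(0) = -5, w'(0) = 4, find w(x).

w = -71/8 - 15*x/4 - 3*x**2/4 - x**3/6 + 31*exp(2*x)/8

Divide through by 2: w'' - 2w' = 6 + x^2 + 2*x.
Characteristic equation r² - 2r = 0 factors as (r - 2)r = 0, so r = 2, 0.
Hence w_h = C1*exp(2*x) + C2.
Since 0 is a characteristic root (multiplicity 1), multiply the polynomial trial by x: try w_p = x*(A0 + A1*x + A2*x^2). Substituting and matching coefficients of each power of x gives A0 = -15/4, A1 = -3/4, A2 = -1/6, so w_p = -15*x/4 - 3*x^2/4 - x^3/6.
General solution: w = C2 - 15*x/4 - 3*x^2/4 - x^3/6 + C1*exp(2*x).
Apply the initial conditions: w(0) = C1 + C2 = -5 and w'(0) = -15/4 + 2*C1 = 4. Solving gives C1 = 31/8, C2 = -71/8.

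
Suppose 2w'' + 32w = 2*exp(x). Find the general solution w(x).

w = exp(x)/17 + C1*cos(4*x) + C2*sin(4*x)

Divide through by 2: w'' + 16w = exp(x).
Characteristic equation r² + 16 = 0 has discriminant (0)² - 4·(16) = -64 < 0, so r = ± 4i.
Hence w_h = C1*cos(4*x) + C2*sin(4*x).
Try w_p = A*exp(x). Substituting into the equation and dividing by exp(x) gives A = 1/17, so w_p = exp(x)/17.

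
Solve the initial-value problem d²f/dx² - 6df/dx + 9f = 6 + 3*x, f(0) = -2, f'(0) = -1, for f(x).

f = 8/9 - 26*exp(3*x)/9 + x/3 + 22*x*exp(3*x)/3

Characteristic equation r² - 6r + 9 = 0 has discriminant (-6)² - 4·(9) = 0, so r = 3 is a repeated root.
Hence f_h = (C1 + C2*x)*exp(3*x).
For the particular solution try f_p = A0 + A1*x. Substituting and matching coefficients of each power of x gives A0 = 8/9, A1 = 1/3, so f_p = 8/9 + x/3.
General solution: f = 8/9 + x/3 + C1*exp(3*x) + C2*x*exp(3*x).
Apply the initial conditions: f(0) = 8/9 + C1 = -2 and f'(0) = 1/3 + C2 + 3*C1 = -1. Solving gives C1 = -26/9, C2 = 22/3.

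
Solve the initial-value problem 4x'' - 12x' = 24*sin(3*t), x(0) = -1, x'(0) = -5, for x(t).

x = -4*exp(3*t)/3 - sin(3*t)/3 + cos(3*t)/3

Divide through by 4: x'' - 3x' = 6*sin(3*t).
Characteristic equation r² - 3r = 0 factors as (r - 3)r = 0, so r = 3, 0.
Hence x_h = C1*exp(3*t) + C2.
Try x_p = A*cos(3*t) + B*sin(3*t). Substituting and equating the coefficients of cos(3t) and sin(3t) gives A = 1/3, B = -1/3, so x_p = -sin(3*t)/3 + cos(3*t)/3.
General solution: x = C2 - sin(3*t)/3 + cos(3*t)/3 + C1*exp(3*t).
Apply the initial conditions: x(0) = 1/3 + C1 + C2 = -1 and x'(0) = -1 + 3*C1 = -5. Solving gives C1 = -4/3, C2 = 0.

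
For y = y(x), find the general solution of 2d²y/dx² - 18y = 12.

y = -2/3 + C1*exp(-3*x) + C2*exp(3*x)

Divide through by 2: y'' - 9y = 6.
Characteristic equation r² - 9 = 0 factors as (r + 3)(r - 3) = 0, so r = -3, 3.
Hence y_h = C1*exp(-3*x) + C2*exp(3*x).
For the particular solution try y_p = A0. Substituting and matching coefficients of each power of x gives A0 = -2/3, so y_p = -2/3.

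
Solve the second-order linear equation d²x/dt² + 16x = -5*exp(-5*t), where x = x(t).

x = -5*exp(-5*t)/41 + C1*cos(4*t) + C2*sin(4*t)

Characteristic equation r² + 16 = 0 has discriminant (0)² - 4·(16) = -64 < 0, so r = ± 4i.
Hence x_h = C1*cos(4*t) + C2*sin(4*t).
Try x_p = A*exp(-5*t). Substituting into the equation and dividing by exp(-5*t) gives A = -5/41, so x_p = -5*exp(-5*t)/41.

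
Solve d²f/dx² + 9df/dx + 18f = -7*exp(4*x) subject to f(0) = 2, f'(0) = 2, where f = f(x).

f = 5*exp(-3*x) - 29*exp(-6*x)/10 - exp(4*x)/10

Characteristic equation r² + 9r + 18 = 0 factors as (r + 3)(r + 6) = 0, so r = -3, -6.
Hence f_h = C1*exp(-3*x) + C2*exp(-6*x).
Try f_p = A*exp(4*x). Substituting into the equation and dividing by exp(4*x) gives A = -1/10, so f_p = -exp(4*x)/10.
General solution: f = -exp(4*x)/10 + C1*exp(-3*x) + C2*exp(-6*x).
Apply the initial conditions: f(0) = -1/10 + C1 + C2 = 2 and f'(0) = -2/5 - 6*C2 - 3*C1 = 2. Solving gives C1 = 5, C2 = -29/10.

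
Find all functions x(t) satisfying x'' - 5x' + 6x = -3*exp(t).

x = -3*exp(t)/2 + C1*exp(3*t) + C2*exp(2*t)

Characteristic equation r² - 5r + 6 = 0 factors as (r - 3)(r - 2) = 0, so r = 3, 2.
Hence x_h = C1*exp(3*t) + C2*exp(2*t).
Try x_p = A*exp(t). Substituting into the equation and dividing by exp(t) gives A = -3/2, so x_p = -3*exp(t)/2.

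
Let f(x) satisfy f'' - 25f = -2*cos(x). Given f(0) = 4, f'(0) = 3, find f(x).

f = cos(x)/13 + 108*exp(-5*x)/65 + 147*exp(5*x)/65

Characteristic equation r² - 25 = 0 factors as (r + 5)(r - 5) = 0, so r = -5, 5.
Hence f_h = C1*exp(-5*x) + C2*exp(5*x).
Try f_p = A*cos(x) + B*sin(x). Substituting and equating the coefficients of cos(x) and sin(x) gives A = 1/13, B = 0, so f_p = cos(x)/13.
General solution: f = cos(x)/13 + C1*exp(-5*x) + C2*exp(5*x).
Apply the initial conditions: f(0) = 1/13 + C1 + C2 = 4 and f'(0) = -5*C1 + 5*C2 = 3. Solving gives C1 = 108/65, C2 = 147/65.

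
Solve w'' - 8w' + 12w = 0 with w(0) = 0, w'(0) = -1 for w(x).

Characteristic equation r² - 8r + 12 = 0 factors as (r - 6)(r - 2) = 0, so r = 6, 2.
Hence w_h = C1*exp(6*x) + C2*exp(2*x).
Apply the initial conditions: w(0) = C1 + C2 = 0 and w'(0) = 2*C2 + 6*C1 = -1. Solving gives C1 = -1/4, C2 = 1/4.

w = -exp(6*x)/4 + exp(2*x)/4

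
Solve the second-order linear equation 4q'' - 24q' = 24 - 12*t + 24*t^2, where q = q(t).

q = C2 - 35*t/36 - t**3/3 + t**2/12 + C1*exp(6*t)

Divide through by 4: q'' - 6q' = 6 - 3*t + 6*t^2.
Characteristic equation r² - 6r = 0 factors as (r - 6)r = 0, so r = 6, 0.
Hence q_h = C1*exp(6*t) + C2.
Since 0 is a characteristic root (multiplicity 1), multiply the polynomial trial by t: try q_p = t*(A0 + A1*t + A2*t^2). Substituting and matching coefficients of each power of t gives A0 = -35/36, A1 = 1/12, A2 = -1/3, so q_p = -35*t/36 - t^3/3 + t^2/12.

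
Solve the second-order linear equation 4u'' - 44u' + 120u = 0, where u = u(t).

u = C1*exp(5*t) + C2*exp(6*t)

Divide through by 4: u'' - 11u' + 30u = 0.
Characteristic equation r² - 11r + 30 = 0 factors as (r - 5)(r - 6) = 0, so r = 5, 6.
Hence u_h = C1*exp(5*t) + C2*exp(6*t).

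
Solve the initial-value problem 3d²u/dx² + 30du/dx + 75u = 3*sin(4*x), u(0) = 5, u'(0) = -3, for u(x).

Divide through by 3: u'' + 10u' + 25u = sin(4*x).
Characteristic equation r² + 10r + 25 = 0 has discriminant (10)² - 4·(25) = 0, so r = -5 is a repeated root.
Hence u_h = (C1 + C2*x)*exp(-5*x).
Try u_p = A*cos(4*x) + B*sin(4*x). Substituting and equating the coefficients of cos(4x) and sin(4x) gives A = -40/1681, B = 9/1681, so u_p = -40*cos(4*x)/1681 + 9*sin(4*x)/1681.
General solution: u = -40*cos(4*x)/1681 + 9*sin(4*x)/1681 + C1*exp(-5*x) + C2*x*exp(-5*x).
Apply the initial conditions: u(0) = -40/1681 + C1 = 5 and u'(0) = 36/1681 + C2 - 5*C1 = -3. Solving gives C1 = 8445/1681, C2 = 906/41.

u = -40*cos(4*x)/1681 + 9*sin(4*x)/1681 + 8445*exp(-5*x)/1681 + 906*x*exp(-5*x)/41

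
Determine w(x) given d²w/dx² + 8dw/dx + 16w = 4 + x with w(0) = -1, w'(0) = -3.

Characteristic equation r² + 8r + 16 = 0 has discriminant (8)² - 4·(16) = 0, so r = -4 is a repeated root.
Hence w_h = (C1 + C2*x)*exp(-4*x).
For the particular solution try w_p = A0 + A1*x. Substituting and matching coefficients of each power of x gives A0 = 7/32, A1 = 1/16, so w_p = 7/32 + x/16.
General solution: w = 7/32 + x/16 + C1*exp(-4*x) + C2*x*exp(-4*x).
Apply the initial conditions: w(0) = 7/32 + C1 = -1 and w'(0) = 1/16 + C2 - 4*C1 = -3. Solving gives C1 = -39/32, C2 = -127/16.

w = 7/32 - 39*exp(-4*x)/32 + x/16 - 127*x*exp(-4*x)/16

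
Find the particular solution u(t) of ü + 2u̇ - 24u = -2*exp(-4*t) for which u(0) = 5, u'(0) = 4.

u = exp(-4*t)/8 + 3*exp(-6*t)/2 + 27*exp(4*t)/8

Characteristic equation r² + 2r - 24 = 0 factors as (r - 4)(r + 6) = 0, so r = 4, -6.
Hence u_h = C1*exp(4*t) + C2*exp(-6*t).
Try u_p = A*exp(-4*t). Substituting into the equation and dividing by exp(-4*t) gives A = 1/8, so u_p = exp(-4*t)/8.
General solution: u = exp(-4*t)/8 + C1*exp(4*t) + C2*exp(-6*t).
Apply the initial conditions: u(0) = 1/8 + C1 + C2 = 5 and u'(0) = -1/2 - 6*C2 + 4*C1 = 4. Solving gives C1 = 27/8, C2 = 3/2.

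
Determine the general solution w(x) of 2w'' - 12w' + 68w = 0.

Divide through by 2: w'' - 6w' + 34w = 0.
Characteristic equation r² - 6r + 34 = 0 has discriminant (-6)² - 4·(34) = -100 < 0, so r = 3 ± 5i.
Hence w_h = C1*cos(5*x)*exp(3*x) + C2*exp(3*x)*sin(5*x).

w = C1*cos(5*x)*exp(3*x) + C2*exp(3*x)*sin(5*x)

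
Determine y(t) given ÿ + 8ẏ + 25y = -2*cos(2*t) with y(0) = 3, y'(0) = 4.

Characteristic equation r² + 8r + 25 = 0 has discriminant (8)² - 4·(25) = -36 < 0, so r = -4 ± 3i.
Hence y_h = C1*cos(3*t)*exp(-4*t) + C2*exp(-4*t)*sin(3*t).
Try y_p = A*cos(2*t) + B*sin(2*t). Substituting and equating the coefficients of cos(2t) and sin(2t) gives A = -42/697, B = -32/697, so y_p = -42*cos(2*t)/697 - 32*sin(2*t)/697.
General solution: y = -42*cos(2*t)/697 - 32*sin(2*t)/697 + C1*cos(3*t)*exp(-4*t) + C2*exp(-4*t)*sin(3*t).
Apply the initial conditions: y(0) = -42/697 + C1 = 3 and y'(0) = -64/697 - 4*C1 + 3*C2 = 4. Solving gives C1 = 2133/697, C2 = 11384/2091.

y = -42*cos(2*t)/697 - 32*sin(2*t)/697 + 2133*cos(3*t)*exp(-4*t)/697 + 11384*exp(-4*t)*sin(3*t)/2091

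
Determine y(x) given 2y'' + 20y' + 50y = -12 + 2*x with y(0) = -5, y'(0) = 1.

Divide through by 2: y'' + 10y' + 25y = -6 + x.
Characteristic equation r² + 10r + 25 = 0 has discriminant (10)² - 4·(25) = 0, so r = -5 is a repeated root.
Hence y_h = (C1 + C2*x)*exp(-5*x).
For the particular solution try y_p = A0 + A1*x. Substituting and matching coefficients of each power of x gives A0 = -32/125, A1 = 1/25, so y_p = -32/125 + x/25.
General solution: y = -32/125 + x/25 + C1*exp(-5*x) + C2*x*exp(-5*x).
Apply the initial conditions: y(0) = -32/125 + C1 = -5 and y'(0) = 1/25 + C2 - 5*C1 = 1. Solving gives C1 = -593/125, C2 = -569/25.

y = -32/125 - 593*exp(-5*x)/125 + x/25 - 569*x*exp(-5*x)/25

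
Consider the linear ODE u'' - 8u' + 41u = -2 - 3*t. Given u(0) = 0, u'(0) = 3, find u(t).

Characteristic equation r² - 8r + 41 = 0 has discriminant (-8)² - 4·(41) = -100 < 0, so r = 4 ± 5i.
Hence u_h = C1*cos(5*t)*exp(4*t) + C2*exp(4*t)*sin(5*t).
For the particular solution try u_p = A0 + A1*t. Substituting and matching coefficients of each power of t gives A0 = -106/1681, A1 = -3/41, so u_p = -106/1681 - 3*t/41.
General solution: u = -106/1681 - 3*t/41 + C1*cos(5*t)*exp(4*t) + C2*exp(4*t)*sin(5*t).
Apply the initial conditions: u(0) = -106/1681 + C1 = 0 and u'(0) = -3/41 + 4*C1 + 5*C2 = 3. Solving gives C1 = 106/1681, C2 = 4742/8405.

u = -106/1681 - 3*t/41 + 106*cos(5*t)*exp(4*t)/1681 + 4742*exp(4*t)*sin(5*t)/8405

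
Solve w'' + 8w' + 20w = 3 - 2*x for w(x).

Characteristic equation r² + 8r + 20 = 0 has discriminant (8)² - 4·(20) = -16 < 0, so r = -4 ± 2i.
Hence w_h = C1*cos(2*x)*exp(-4*x) + C2*exp(-4*x)*sin(2*x).
For the particular solution try w_p = A0 + A1*x. Substituting and matching coefficients of each power of x gives A0 = 19/100, A1 = -1/10, so w_p = 19/100 - x/10.

w = 19/100 - x/10 + C1*cos(2*x)*exp(-4*x) + C2*exp(-4*x)*sin(2*x)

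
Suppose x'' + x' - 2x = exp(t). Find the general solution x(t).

x = C1*exp(-2*t) + C2*exp(t) + t*exp(t)/3

Characteristic equation r² + r - 2 = 0 factors as (r + 2)(r - 1) = 0, so r = -2, 1.
Hence x_h = C1*exp(-2*t) + C2*exp(t).
Since exp(t) solves the homogeneous equation (r = 1 is a root of multiplicity 1), multiply the trial by t. Try x_p = A*t*exp(t). Substituting into the equation and dividing by exp(t) gives A = 1/3, so x_p = t*exp(t)/3.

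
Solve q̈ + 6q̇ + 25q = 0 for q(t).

q = C1*cos(4*t)*exp(-3*t) + C2*exp(-3*t)*sin(4*t)

Characteristic equation r² + 6r + 25 = 0 has discriminant (6)² - 4·(25) = -64 < 0, so r = -3 ± 4i.
Hence q_h = C1*cos(4*t)*exp(-3*t) + C2*exp(-3*t)*sin(4*t).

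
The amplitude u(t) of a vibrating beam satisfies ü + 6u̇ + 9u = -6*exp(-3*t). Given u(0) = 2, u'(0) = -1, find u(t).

u = 2*exp(-3*t) - 3*t**2*exp(-3*t) + 5*t*exp(-3*t)

Characteristic equation r² + 6r + 9 = 0 has discriminant (6)² - 4·(9) = 0, so r = -3 is a repeated root.
Hence u_h = (C1 + C2*t)*exp(-3*t).
Since exp(-3*t) solves the homogeneous equation (r = -3 is a root of multiplicity 2), multiply the trial by t^2. Try u_p = A*t^2*exp(-3*t). Substituting into the equation and dividing by exp(-3*t) gives A = -3, so u_p = -3*t^2*exp(-3*t).
General solution: u = C1*exp(-3*t) - 3*t^2*exp(-3*t) + C2*t*exp(-3*t).
Apply the initial conditions: u(0) = C1 = 2 and u'(0) = C2 - 3*C1 = -1. Solving gives C1 = 2, C2 = 5.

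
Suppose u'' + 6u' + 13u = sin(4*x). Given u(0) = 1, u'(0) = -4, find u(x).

u = -8*cos(4*x)/195 - sin(4*x)/195 - 167*exp(-3*x)*sin(2*x)/390 + 203*cos(2*x)*exp(-3*x)/195

Characteristic equation r² + 6r + 13 = 0 has discriminant (6)² - 4·(13) = -16 < 0, so r = -3 ± 2i.
Hence u_h = C1*cos(2*x)*exp(-3*x) + C2*exp(-3*x)*sin(2*x).
Try u_p = A*cos(4*x) + B*sin(4*x). Substituting and equating the coefficients of cos(4x) and sin(4x) gives A = -8/195, B = -1/195, so u_p = -8*cos(4*x)/195 - sin(4*x)/195.
General solution: u = -8*cos(4*x)/195 - sin(4*x)/195 + C1*cos(2*x)*exp(-3*x) + C2*exp(-3*x)*sin(2*x).
Apply the initial conditions: u(0) = -8/195 + C1 = 1 and u'(0) = -4/195 - 3*C1 + 2*C2 = -4. Solving gives C1 = 203/195, C2 = -167/390.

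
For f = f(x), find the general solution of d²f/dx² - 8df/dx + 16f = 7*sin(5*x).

f = -63*sin(5*x)/1681 + 280*cos(5*x)/1681 + C1*exp(4*x) + C2*x*exp(4*x)

Characteristic equation r² - 8r + 16 = 0 has discriminant (-8)² - 4·(16) = 0, so r = 4 is a repeated root.
Hence f_h = (C1 + C2*x)*exp(4*x).
Try f_p = A*cos(5*x) + B*sin(5*x). Substituting and equating the coefficients of cos(5x) and sin(5x) gives A = 280/1681, B = -63/1681, so f_p = -63*sin(5*x)/1681 + 280*cos(5*x)/1681.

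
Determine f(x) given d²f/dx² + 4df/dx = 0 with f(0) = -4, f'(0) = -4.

Characteristic equation r² + 4r = 0 factors as (r + 4)r = 0, so r = -4, 0.
Hence f_h = C1*exp(-4*x) + C2.
Apply the initial conditions: f(0) = C1 + C2 = -4 and f'(0) = -4*C1 = -4. Solving gives C1 = 1, C2 = -5.

f = -5 + exp(-4*x)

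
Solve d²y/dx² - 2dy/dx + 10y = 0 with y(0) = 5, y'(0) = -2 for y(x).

y = 5*cos(3*x)*exp(x) - 7*exp(x)*sin(3*x)/3

Characteristic equation r² - 2r + 10 = 0 has discriminant (-2)² - 4·(10) = -36 < 0, so r = 1 ± 3i.
Hence y_h = C1*cos(3*x)*exp(x) + C2*exp(x)*sin(3*x).
Apply the initial conditions: y(0) = C1 = 5 and y'(0) = C1 + 3*C2 = -2. Solving gives C1 = 5, C2 = -7/3.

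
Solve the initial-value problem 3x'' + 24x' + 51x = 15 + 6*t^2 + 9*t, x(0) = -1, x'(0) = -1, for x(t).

Divide through by 3: x'' + 8x' + 17x = 5 + 2*t^2 + 3*t.
Characteristic equation r² + 8r + 17 = 0 has discriminant (8)² - 4·(17) = -4 < 0, so r = -4 ± i.
Hence x_h = C1*cos(t)*exp(-4*t) + C2*exp(-4*t)*sin(t).
For the particular solution try x_p = A0 + A1*t + A2*t^2. Substituting and matching coefficients of each power of t gives A0 = 1225/4913, A1 = 19/289, A2 = 2/17, so x_p = 1225/4913 + 2*t^2/17 + 19*t/289.
General solution: x = 1225/4913 + 2*t^2/17 + 19*t/289 + C1*cos(t)*exp(-4*t) + C2*exp(-4*t)*sin(t).
Apply the initial conditions: x(0) = 1225/4913 + C1 = -1 and x'(0) = 19/289 + C2 - 4*C1 = -1. Solving gives C1 = -6138/4913, C2 = -29788/4913.

x = 1225/4913 + 2*t**2/17 + 19*t/289 - 29788*exp(-4*t)*sin(t)/4913 - 6138*cos(t)*exp(-4*t)/4913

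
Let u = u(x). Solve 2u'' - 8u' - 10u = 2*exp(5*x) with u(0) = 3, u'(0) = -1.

Divide through by 2: u'' - 4u' - 5u = exp(5*x).
Characteristic equation r² - 4r - 5 = 0 factors as (r + 1)(r - 5) = 0, so r = -1, 5.
Hence u_h = C1*exp(-x) + C2*exp(5*x).
Since exp(5*x) solves the homogeneous equation (r = 5 is a root of multiplicity 1), multiply the trial by x. Try u_p = A*x*exp(5*x). Substituting into the equation and dividing by exp(5*x) gives A = 1/6, so u_p = x*exp(5*x)/6.
General solution: u = C1*exp(-x) + C2*exp(5*x) + x*exp(5*x)/6.
Apply the initial conditions: u(0) = C1 + C2 = 3 and u'(0) = 1/6 - C1 + 5*C2 = -1. Solving gives C1 = 97/36, C2 = 11/36.

u = 11*exp(5*x)/36 + 97*exp(-x)/36 + x*exp(5*x)/6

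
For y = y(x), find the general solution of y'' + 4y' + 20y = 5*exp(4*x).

y = 5*exp(4*x)/52 + C1*cos(4*x)*exp(-2*x) + C2*exp(-2*x)*sin(4*x)

Characteristic equation r² + 4r + 20 = 0 has discriminant (4)² - 4·(20) = -64 < 0, so r = -2 ± 4i.
Hence y_h = C1*cos(4*x)*exp(-2*x) + C2*exp(-2*x)*sin(4*x).
Try y_p = A*exp(4*x). Substituting into the equation and dividing by exp(4*x) gives A = 5/52, so y_p = 5*exp(4*x)/52.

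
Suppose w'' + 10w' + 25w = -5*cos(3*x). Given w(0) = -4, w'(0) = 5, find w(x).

w = -1136*exp(-5*x)/289 - 75*sin(3*x)/578 - 20*cos(3*x)/289 - 485*x*exp(-5*x)/34

Characteristic equation r² + 10r + 25 = 0 has discriminant (10)² - 4·(25) = 0, so r = -5 is a repeated root.
Hence w_h = (C1 + C2*x)*exp(-5*x).
Try w_p = A*cos(3*x) + B*sin(3*x). Substituting and equating the coefficients of cos(3x) and sin(3x) gives A = -20/289, B = -75/578, so w_p = -75*sin(3*x)/578 - 20*cos(3*x)/289.
General solution: w = -75*sin(3*x)/578 - 20*cos(3*x)/289 + C1*exp(-5*x) + C2*x*exp(-5*x).
Apply the initial conditions: w(0) = -20/289 + C1 = -4 and w'(0) = -225/578 + C2 - 5*C1 = 5. Solving gives C1 = -1136/289, C2 = -485/34.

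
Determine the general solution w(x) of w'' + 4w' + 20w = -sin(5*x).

w = sin(5*x)/85 + 4*cos(5*x)/85 + C1*cos(4*x)*exp(-2*x) + C2*exp(-2*x)*sin(4*x)

Characteristic equation r² + 4r + 20 = 0 has discriminant (4)² - 4·(20) = -64 < 0, so r = -2 ± 4i.
Hence w_h = C1*cos(4*x)*exp(-2*x) + C2*exp(-2*x)*sin(4*x).
Try w_p = A*cos(5*x) + B*sin(5*x). Substituting and equating the coefficients of cos(5x) and sin(5x) gives A = 4/85, B = 1/85, so w_p = sin(5*x)/85 + 4*cos(5*x)/85.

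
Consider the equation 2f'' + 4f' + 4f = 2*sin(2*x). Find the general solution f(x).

f = -cos(2*x)/5 - sin(2*x)/10 + C1*cos(x)*exp(-x) + C2*exp(-x)*sin(x)

Divide through by 2: f'' + 2f' + 2f = sin(2*x).
Characteristic equation r² + 2r + 2 = 0 has discriminant (2)² - 4·(2) = -4 < 0, so r = -1 ± i.
Hence f_h = C1*cos(x)*exp(-x) + C2*exp(-x)*sin(x).
Try f_p = A*cos(2*x) + B*sin(2*x). Substituting and equating the coefficients of cos(2x) and sin(2x) gives A = -1/5, B = -1/10, so f_p = -cos(2*x)/5 - sin(2*x)/10.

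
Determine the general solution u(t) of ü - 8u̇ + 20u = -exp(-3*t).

Characteristic equation r² - 8r + 20 = 0 has discriminant (-8)² - 4·(20) = -16 < 0, so r = 4 ± 2i.
Hence u_h = C1*cos(2*t)*exp(4*t) + C2*exp(4*t)*sin(2*t).
Try u_p = A*exp(-3*t). Substituting into the equation and dividing by exp(-3*t) gives A = -1/53, so u_p = -exp(-3*t)/53.

u = -exp(-3*t)/53 + C1*cos(2*t)*exp(4*t) + C2*exp(4*t)*sin(2*t)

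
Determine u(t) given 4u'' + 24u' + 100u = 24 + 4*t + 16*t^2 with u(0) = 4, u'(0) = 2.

Divide through by 4: u'' + 6u' + 25u = 6 + t + 4*t^2.
Characteristic equation r² + 6r + 25 = 0 has discriminant (6)² - 4·(25) = -64 < 0, so r = -3 ± 4i.
Hence u_h = C1*cos(4*t)*exp(-3*t) + C2*exp(-3*t)*sin(4*t).
For the particular solution try u_p = A0 + A1*t + A2*t^2. Substituting and matching coefficients of each power of t gives A0 = 3688/15625, A1 = -23/625, A2 = 4/25, so u_p = 3688/15625 - 23*t/625 + 4*t^2/25.
General solution: u = 3688/15625 - 23*t/625 + 4*t^2/25 + C1*cos(4*t)*exp(-3*t) + C2*exp(-3*t)*sin(4*t).
Apply the initial conditions: u(0) = 3688/15625 + C1 = 4 and u'(0) = -23/625 - 3*C1 + 4*C2 = 2. Solving gives C1 = 58812/15625, C2 = 208261/62500.

u = 3688/15625 - 23*t/625 + 4*t**2/25 + 58812*cos(4*t)*exp(-3*t)/15625 + 208261*exp(-3*t)*sin(4*t)/62500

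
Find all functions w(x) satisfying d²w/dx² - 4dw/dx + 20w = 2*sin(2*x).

Characteristic equation r² - 4r + 20 = 0 has discriminant (-4)² - 4·(20) = -64 < 0, so r = 2 ± 4i.
Hence w_h = C1*cos(4*x)*exp(2*x) + C2*exp(2*x)*sin(4*x).
Try w_p = A*cos(2*x) + B*sin(2*x). Substituting and equating the coefficients of cos(2x) and sin(2x) gives A = 1/20, B = 1/10, so w_p = sin(2*x)/10 + cos(2*x)/20.

w = sin(2*x)/10 + cos(2*x)/20 + C1*cos(4*x)*exp(2*x) + C2*exp(2*x)*sin(4*x)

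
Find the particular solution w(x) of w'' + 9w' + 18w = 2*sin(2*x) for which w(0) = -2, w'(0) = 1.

w = -139*exp(-3*x)/39 - 9*cos(2*x)/130 + 7*sin(2*x)/130 + 49*exp(-6*x)/30

Characteristic equation r² + 9r + 18 = 0 factors as (r + 6)(r + 3) = 0, so r = -6, -3.
Hence w_h = C1*exp(-6*x) + C2*exp(-3*x).
Try w_p = A*cos(2*x) + B*sin(2*x). Substituting and equating the coefficients of cos(2x) and sin(2x) gives A = -9/130, B = 7/130, so w_p = -9*cos(2*x)/130 + 7*sin(2*x)/130.
General solution: w = -9*cos(2*x)/130 + 7*sin(2*x)/130 + C1*exp(-6*x) + C2*exp(-3*x).
Apply the initial conditions: w(0) = -9/130 + C1 + C2 = -2 and w'(0) = 7/65 - 6*C1 - 3*C2 = 1. Solving gives C1 = 49/30, C2 = -139/39.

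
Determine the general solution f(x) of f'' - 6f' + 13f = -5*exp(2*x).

f = -exp(2*x) + C1*cos(2*x)*exp(3*x) + C2*exp(3*x)*sin(2*x)

Characteristic equation r² - 6r + 13 = 0 has discriminant (-6)² - 4·(13) = -16 < 0, so r = 3 ± 2i.
Hence f_h = C1*cos(2*x)*exp(3*x) + C2*exp(3*x)*sin(2*x).
Try f_p = A*exp(2*x). Substituting into the equation and dividing by exp(2*x) gives A = -1, so f_p = -exp(2*x).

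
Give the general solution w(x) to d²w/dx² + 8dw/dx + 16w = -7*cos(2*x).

Characteristic equation r² + 8r + 16 = 0 has discriminant (8)² - 4·(16) = 0, so r = -4 is a repeated root.
Hence w_h = (C1 + C2*x)*exp(-4*x).
Try w_p = A*cos(2*x) + B*sin(2*x). Substituting and equating the coefficients of cos(2x) and sin(2x) gives A = -21/100, B = -7/25, so w_p = -21*cos(2*x)/100 - 7*sin(2*x)/25.

w = -21*cos(2*x)/100 - 7*sin(2*x)/25 + C1*exp(-4*x) + C2*x*exp(-4*x)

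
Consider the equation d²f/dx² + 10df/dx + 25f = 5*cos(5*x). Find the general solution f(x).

Characteristic equation r² + 10r + 25 = 0 has discriminant (10)² - 4·(25) = 0, so r = -5 is a repeated root.
Hence f_h = (C1 + C2*x)*exp(-5*x).
Try f_p = A*cos(5*x) + B*sin(5*x). Substituting and equating the coefficients of cos(5x) and sin(5x) gives A = 0, B = 1/10, so f_p = sin(5*x)/10.

f = sin(5*x)/10 + C1*exp(-5*x) + C2*x*exp(-5*x)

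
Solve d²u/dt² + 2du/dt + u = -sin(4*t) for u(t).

u = 8*cos(4*t)/289 + 15*sin(4*t)/289 + C1*exp(-t) + C2*t*exp(-t)

Characteristic equation r² + 2r + 1 = 0 has discriminant (2)² - 4·(1) = 0, so r = -1 is a repeated root.
Hence u_h = (C1 + C2*t)*exp(-t).
Try u_p = A*cos(4*t) + B*sin(4*t). Substituting and equating the coefficients of cos(4t) and sin(4t) gives A = 8/289, B = 15/289, so u_p = 8*cos(4*t)/289 + 15*sin(4*t)/289.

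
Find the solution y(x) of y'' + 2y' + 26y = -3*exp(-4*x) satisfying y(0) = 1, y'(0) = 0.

y = -3*exp(-4*x)/34 + 5*exp(-x)*sin(5*x)/34 + 37*cos(5*x)*exp(-x)/34

Characteristic equation r² + 2r + 26 = 0 has discriminant (2)² - 4·(26) = -100 < 0, so r = -1 ± 5i.
Hence y_h = C1*cos(5*x)*exp(-x) + C2*exp(-x)*sin(5*x).
Try y_p = A*exp(-4*x). Substituting into the equation and dividing by exp(-4*x) gives A = -3/34, so y_p = -3*exp(-4*x)/34.
General solution: y = -3*exp(-4*x)/34 + C1*cos(5*x)*exp(-x) + C2*exp(-x)*sin(5*x).
Apply the initial conditions: y(0) = -3/34 + C1 = 1 and y'(0) = 6/17 - C1 + 5*C2 = 0. Solving gives C1 = 37/34, C2 = 5/34.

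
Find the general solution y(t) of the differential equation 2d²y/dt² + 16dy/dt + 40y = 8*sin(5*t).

Divide through by 2: y'' + 8y' + 20y = 4*sin(5*t).
Characteristic equation r² + 8r + 20 = 0 has discriminant (8)² - 4·(20) = -16 < 0, so r = -4 ± 2i.
Hence y_h = C1*cos(2*t)*exp(-4*t) + C2*exp(-4*t)*sin(2*t).
Try y_p = A*cos(5*t) + B*sin(5*t). Substituting and equating the coefficients of cos(5t) and sin(5t) gives A = -32/325, B = -4/325, so y_p = -32*cos(5*t)/325 - 4*sin(5*t)/325.

y = -32*cos(5*t)/325 - 4*sin(5*t)/325 + C1*cos(2*t)*exp(-4*t) + C2*exp(-4*t)*sin(2*t)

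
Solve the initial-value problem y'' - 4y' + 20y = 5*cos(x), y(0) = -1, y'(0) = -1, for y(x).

Characteristic equation r² - 4r + 20 = 0 has discriminant (-4)² - 4·(20) = -64 < 0, so r = 2 ± 4i.
Hence y_h = C1*cos(4*x)*exp(2*x) + C2*exp(2*x)*sin(4*x).
Try y_p = A*cos(x) + B*sin(x). Substituting and equating the coefficients of cos(x) and sin(x) gives A = 95/377, B = -20/377, so y_p = -20*sin(x)/377 + 95*cos(x)/377.
General solution: y = -20*sin(x)/377 + 95*cos(x)/377 + C1*cos(4*x)*exp(2*x) + C2*exp(2*x)*sin(4*x).
Apply the initial conditions: y(0) = 95/377 + C1 = -1 and y'(0) = -20/377 + 2*C1 + 4*C2 = -1. Solving gives C1 = -472/377, C2 = 587/1508.

y = -20*sin(x)/377 + 95*cos(x)/377 - 472*cos(4*x)*exp(2*x)/377 + 587*exp(2*x)*sin(4*x)/1508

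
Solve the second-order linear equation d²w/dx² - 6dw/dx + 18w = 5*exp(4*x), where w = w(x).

w = exp(4*x)/2 + C1*cos(3*x)*exp(3*x) + C2*exp(3*x)*sin(3*x)

Characteristic equation r² - 6r + 18 = 0 has discriminant (-6)² - 4·(18) = -36 < 0, so r = 3 ± 3i.
Hence w_h = C1*cos(3*x)*exp(3*x) + C2*exp(3*x)*sin(3*x).
Try w_p = A*exp(4*x). Substituting into the equation and dividing by exp(4*x) gives A = 1/2, so w_p = exp(4*x)/2.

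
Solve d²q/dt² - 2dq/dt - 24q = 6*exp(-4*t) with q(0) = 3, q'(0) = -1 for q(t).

Characteristic equation r² - 2r - 24 = 0 factors as (r - 6)(r + 4) = 0, so r = 6, -4.
Hence q_h = C1*exp(6*t) + C2*exp(-4*t).
Since exp(-4*t) solves the homogeneous equation (r = -4 is a root of multiplicity 1), multiply the trial by t. Try q_p = A*t*exp(-4*t). Substituting into the equation and dividing by exp(-4*t) gives A = -3/5, so q_p = -3*t*exp(-4*t)/5.
General solution: q = C1*exp(6*t) + C2*exp(-4*t) - 3*t*exp(-4*t)/5.
Apply the initial conditions: q(0) = C1 + C2 = 3 and q'(0) = -3/5 - 4*C2 + 6*C1 = -1. Solving gives C1 = 29/25, C2 = 46/25.

q = 29*exp(6*t)/25 + 46*exp(-4*t)/25 - 3*t*exp(-4*t)/5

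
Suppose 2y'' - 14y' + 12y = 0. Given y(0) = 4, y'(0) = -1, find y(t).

Divide through by 2: y'' - 7y' + 6y = 0.
Characteristic equation r² - 7r + 6 = 0 factors as (r - 6)(r - 1) = 0, so r = 6, 1.
Hence y_h = C1*exp(6*t) + C2*exp(t).
Apply the initial conditions: y(0) = C1 + C2 = 4 and y'(0) = C2 + 6*C1 = -1. Solving gives C1 = -1, C2 = 5.

y = -exp(6*t) + 5*exp(t)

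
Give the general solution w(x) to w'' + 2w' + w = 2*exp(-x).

Characteristic equation r² + 2r + 1 = 0 has discriminant (2)² - 4·(1) = 0, so r = -1 is a repeated root.
Hence w_h = (C1 + C2*x)*exp(-x).
Since exp(-x) solves the homogeneous equation (r = -1 is a root of multiplicity 2), multiply the trial by x^2. Try w_p = A*x^2*exp(-x). Substituting into the equation and dividing by exp(-x) gives A = 1, so w_p = x^2*exp(-x).

w = C1*exp(-x) + x**2*exp(-x) + C2*x*exp(-x)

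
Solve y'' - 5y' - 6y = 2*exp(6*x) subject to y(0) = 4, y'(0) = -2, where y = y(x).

y = 12*exp(6*x)/49 + 184*exp(-x)/49 + 2*x*exp(6*x)/7

Characteristic equation r² - 5r - 6 = 0 factors as (r - 6)(r + 1) = 0, so r = 6, -1.
Hence y_h = C1*exp(6*x) + C2*exp(-x).
Since exp(6*x) solves the homogeneous equation (r = 6 is a root of multiplicity 1), multiply the trial by x. Try y_p = A*x*exp(6*x). Substituting into the equation and dividing by exp(6*x) gives A = 2/7, so y_p = 2*x*exp(6*x)/7.
General solution: y = C1*exp(6*x) + C2*exp(-x) + 2*x*exp(6*x)/7.
Apply the initial conditions: y(0) = C1 + C2 = 4 and y'(0) = 2/7 - C2 + 6*C1 = -2. Solving gives C1 = 12/49, C2 = 184/49.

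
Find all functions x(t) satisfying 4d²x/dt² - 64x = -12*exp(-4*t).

x = C1*exp(4*t) + C2*exp(-4*t) + 3*t*exp(-4*t)/8

Divide through by 4: x'' - 16x = -3*exp(-4*t).
Characteristic equation r² - 16 = 0 factors as (r - 4)(r + 4) = 0, so r = 4, -4.
Hence x_h = C1*exp(4*t) + C2*exp(-4*t).
Since exp(-4*t) solves the homogeneous equation (r = -4 is a root of multiplicity 1), multiply the trial by t. Try x_p = A*t*exp(-4*t). Substituting into the equation and dividing by exp(-4*t) gives A = 3/8, so x_p = 3*t*exp(-4*t)/8.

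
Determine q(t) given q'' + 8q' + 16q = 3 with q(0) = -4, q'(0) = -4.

Characteristic equation r² + 8r + 16 = 0 has discriminant (8)² - 4·(16) = 0, so r = -4 is a repeated root.
Hence q_h = (C1 + C2*t)*exp(-4*t).
For the particular solution try q_p = A0. Substituting and matching coefficients of each power of t gives A0 = 3/16, so q_p = 3/16.
General solution: q = 3/16 + C1*exp(-4*t) + C2*t*exp(-4*t).
Apply the initial conditions: q(0) = 3/16 + C1 = -4 and q'(0) = C2 - 4*C1 = -4. Solving gives C1 = -67/16, C2 = -83/4.

q = 3/16 - 67*exp(-4*t)/16 - 83*t*exp(-4*t)/4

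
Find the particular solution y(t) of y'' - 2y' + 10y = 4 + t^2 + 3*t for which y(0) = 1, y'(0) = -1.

Characteristic equation r² - 2r + 10 = 0 has discriminant (-2)² - 4·(10) = -36 < 0, so r = 1 ± 3i.
Hence y_h = C1*cos(3*t)*exp(t) + C2*exp(t)*sin(3*t).
For the particular solution try y_p = A0 + A1*t + A2*t^2. Substituting and matching coefficients of each power of t gives A0 = 56/125, A1 = 17/50, A2 = 1/10, so y_p = 56/125 + t^2/10 + 17*t/50.
General solution: y = 56/125 + t^2/10 + 17*t/50 + C1*cos(3*t)*exp(t) + C2*exp(t)*sin(3*t).
Apply the initial conditions: y(0) = 56/125 + C1 = 1 and y'(0) = 17/50 + C1 + 3*C2 = -1. Solving gives C1 = 69/125, C2 = -473/750.

y = 56/125 + t**2/10 + 17*t/50 - 473*exp(t)*sin(3*t)/750 + 69*cos(3*t)*exp(t)/125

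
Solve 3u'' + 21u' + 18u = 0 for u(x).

u = C1*exp(-x) + C2*exp(-6*x)

Divide through by 3: u'' + 7u' + 6u = 0.
Characteristic equation r² + 7r + 6 = 0 factors as (r + 1)(r + 6) = 0, so r = -1, -6.
Hence u_h = C1*exp(-x) + C2*exp(-6*x).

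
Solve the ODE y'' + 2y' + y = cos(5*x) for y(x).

Characteristic equation r² + 2r + 1 = 0 has discriminant (2)² - 4·(1) = 0, so r = -1 is a repeated root.
Hence y_h = (C1 + C2*x)*exp(-x).
Try y_p = A*cos(5*x) + B*sin(5*x). Substituting and equating the coefficients of cos(5x) and sin(5x) gives A = -6/169, B = 5/338, so y_p = -6*cos(5*x)/169 + 5*sin(5*x)/338.

y = -6*cos(5*x)/169 + 5*sin(5*x)/338 + C1*exp(-x) + C2*x*exp(-x)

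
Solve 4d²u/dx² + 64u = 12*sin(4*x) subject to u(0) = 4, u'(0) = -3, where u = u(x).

u = 4*cos(4*x) - 21*sin(4*x)/32 - 3*x*cos(4*x)/8

Divide through by 4: u'' + 16u = 3*sin(4*x).
Characteristic equation r² + 16 = 0 has discriminant (0)² - 4·(16) = -64 < 0, so r = ± 4i.
Hence u_h = C1*cos(4*x) + C2*sin(4*x).
Since ±4i are characteristic roots, multiply the trial by x. Try u_p = x*(A*cos(4*x) + B*sin(4*x)). Substituting and equating the coefficients of cos(4x) and sin(4x) gives A = -3/8, B = 0, so u_p = -3*x*cos(4*x)/8.
General solution: u = C1*cos(4*x) + C2*sin(4*x) - 3*x*cos(4*x)/8.
Apply the initial conditions: u(0) = C1 = 4 and u'(0) = -3/8 + 4*C2 = -3. Solving gives C1 = 4, C2 = -21/32.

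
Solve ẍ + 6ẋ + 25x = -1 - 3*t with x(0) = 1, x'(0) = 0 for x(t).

x = -7/625 - 3*t/25 + 632*cos(4*t)*exp(-3*t)/625 + 1971*exp(-3*t)*sin(4*t)/2500

Characteristic equation r² + 6r + 25 = 0 has discriminant (6)² - 4·(25) = -64 < 0, so r = -3 ± 4i.
Hence x_h = C1*cos(4*t)*exp(-3*t) + C2*exp(-3*t)*sin(4*t).
For the particular solution try x_p = A0 + A1*t. Substituting and matching coefficients of each power of t gives A0 = -7/625, A1 = -3/25, so x_p = -7/625 - 3*t/25.
General solution: x = -7/625 - 3*t/25 + C1*cos(4*t)*exp(-3*t) + C2*exp(-3*t)*sin(4*t).
Apply the initial conditions: x(0) = -7/625 + C1 = 1 and x'(0) = -3/25 - 3*C1 + 4*C2 = 0. Solving gives C1 = 632/625, C2 = 1971/2500.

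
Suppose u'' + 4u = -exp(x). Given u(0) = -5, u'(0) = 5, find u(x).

u = -24*cos(2*x)/5 - exp(x)/5 + 13*sin(2*x)/5

Characteristic equation r² + 4 = 0 has discriminant (0)² - 4·(4) = -16 < 0, so r = ± 2i.
Hence u_h = C1*cos(2*x) + C2*sin(2*x).
Try u_p = A*exp(x). Substituting into the equation and dividing by exp(x) gives A = -1/5, so u_p = -exp(x)/5.
General solution: u = -exp(x)/5 + C1*cos(2*x) + C2*sin(2*x).
Apply the initial conditions: u(0) = -1/5 + C1 = -5 and u'(0) = -1/5 + 2*C2 = 5. Solving gives C1 = -24/5, C2 = 13/5.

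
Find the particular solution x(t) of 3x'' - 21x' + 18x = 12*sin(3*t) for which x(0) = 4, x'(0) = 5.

Divide through by 3: x'' - 7x' + 6x = 4*sin(3*t).
Characteristic equation r² - 7r + 6 = 0 factors as (r - 1)(r - 6) = 0, so r = 1, 6.
Hence x_h = C1*exp(t) + C2*exp(6*t).
Try x_p = A*cos(3*t) + B*sin(3*t). Substituting and equating the coefficients of cos(3t) and sin(3t) gives A = 14/75, B = -2/75, so x_p = -2*sin(3*t)/75 + 14*cos(3*t)/75.
General solution: x = -2*sin(3*t)/75 + 14*cos(3*t)/75 + C1*exp(t) + C2*exp(6*t).
Apply the initial conditions: x(0) = 14/75 + C1 + C2 = 4 and x'(0) = -2/25 + C1 + 6*C2 = 5. Solving gives C1 = 89/25, C2 = 19/75.

x = -2*sin(3*t)/75 + 14*cos(3*t)/75 + 19*exp(6*t)/75 + 89*exp(t)/25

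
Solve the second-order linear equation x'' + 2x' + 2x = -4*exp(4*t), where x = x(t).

Characteristic equation r² + 2r + 2 = 0 has discriminant (2)² - 4·(2) = -4 < 0, so r = -1 ± i.
Hence x_h = C1*cos(t)*exp(-t) + C2*exp(-t)*sin(t).
Try x_p = A*exp(4*t). Substituting into the equation and dividing by exp(4*t) gives A = -2/13, so x_p = -2*exp(4*t)/13.

x = -2*exp(4*t)/13 + C1*cos(t)*exp(-t) + C2*exp(-t)*sin(t)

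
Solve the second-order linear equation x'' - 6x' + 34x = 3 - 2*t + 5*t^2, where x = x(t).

Characteristic equation r² - 6r + 34 = 0 has discriminant (-6)² - 4·(34) = -100 < 0, so r = 3 ± 5i.
Hence x_h = C1*cos(5*t)*exp(3*t) + C2*exp(3*t)*sin(5*t).
For the particular solution try x_p = A0 + A1*t + A2*t^2. Substituting and matching coefficients of each power of t gives A0 = 385/4913, A1 = -2/289, A2 = 5/34, so x_p = 385/4913 - 2*t/289 + 5*t^2/34.

x = 385/4913 - 2*t/289 + 5*t**2/34 + C1*cos(5*t)*exp(3*t) + C2*exp(3*t)*sin(5*t)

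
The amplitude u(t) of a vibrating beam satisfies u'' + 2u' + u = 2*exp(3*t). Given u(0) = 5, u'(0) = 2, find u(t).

Characteristic equation r² + 2r + 1 = 0 has discriminant (2)² - 4·(1) = 0, so r = -1 is a repeated root.
Hence u_h = (C1 + C2*t)*exp(-t).
Try u_p = A*exp(3*t). Substituting into the equation and dividing by exp(3*t) gives A = 1/8, so u_p = exp(3*t)/8.
General solution: u = exp(3*t)/8 + C1*exp(-t) + C2*t*exp(-t).
Apply the initial conditions: u(0) = 1/8 + C1 = 5 and u'(0) = 3/8 + C2 - C1 = 2. Solving gives C1 = 39/8, C2 = 13/2.

u = exp(3*t)/8 + 39*exp(-t)/8 + 13*t*exp(-t)/2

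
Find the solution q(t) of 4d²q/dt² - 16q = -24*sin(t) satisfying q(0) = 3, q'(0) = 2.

Divide through by 4: q'' - 4q = -6*sin(t).
Characteristic equation r² - 4 = 0 factors as (r - 2)(r + 2) = 0, so r = 2, -2.
Hence q_h = C1*exp(2*t) + C2*exp(-2*t).
Try q_p = A*cos(t) + B*sin(t). Substituting and equating the coefficients of cos(t) and sin(t) gives A = 0, B = 6/5, so q_p = 6*sin(t)/5.
General solution: q = 6*sin(t)/5 + C1*exp(2*t) + C2*exp(-2*t).
Apply the initial conditions: q(0) = C1 + C2 = 3 and q'(0) = 6/5 - 2*C2 + 2*C1 = 2. Solving gives C1 = 17/10, C2 = 13/10.

q = 6*sin(t)/5 + 13*exp(-2*t)/10 + 17*exp(2*t)/10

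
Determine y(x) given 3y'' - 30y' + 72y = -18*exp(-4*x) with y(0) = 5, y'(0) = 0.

y = -103*exp(6*x)/10 - 3*exp(-4*x)/40 + 123*exp(4*x)/8

Divide through by 3: y'' - 10y' + 24y = -6*exp(-4*x).
Characteristic equation r² - 10r + 24 = 0 factors as (r - 4)(r - 6) = 0, so r = 4, 6.
Hence y_h = C1*exp(4*x) + C2*exp(6*x).
Try y_p = A*exp(-4*x). Substituting into the equation and dividing by exp(-4*x) gives A = -3/40, so y_p = -3*exp(-4*x)/40.
General solution: y = -3*exp(-4*x)/40 + C1*exp(4*x) + C2*exp(6*x).
Apply the initial conditions: y(0) = -3/40 + C1 + C2 = 5 and y'(0) = 3/10 + 4*C1 + 6*C2 = 0. Solving gives C1 = 123/8, C2 = -103/10.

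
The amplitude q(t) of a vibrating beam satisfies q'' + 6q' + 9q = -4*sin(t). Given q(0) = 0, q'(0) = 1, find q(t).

q = -8*sin(t)/25 - 6*exp(-3*t)/25 + 6*cos(t)/25 + 3*t*exp(-3*t)/5

Characteristic equation r² + 6r + 9 = 0 has discriminant (6)² - 4·(9) = 0, so r = -3 is a repeated root.
Hence q_h = (C1 + C2*t)*exp(-3*t).
Try q_p = A*cos(t) + B*sin(t). Substituting and equating the coefficients of cos(t) and sin(t) gives A = 6/25, B = -8/25, so q_p = -8*sin(t)/25 + 6*cos(t)/25.
General solution: q = -8*sin(t)/25 + 6*cos(t)/25 + C1*exp(-3*t) + C2*t*exp(-3*t).
Apply the initial conditions: q(0) = 6/25 + C1 = 0 and q'(0) = -8/25 + C2 - 3*C1 = 1. Solving gives C1 = -6/25, C2 = 3/5.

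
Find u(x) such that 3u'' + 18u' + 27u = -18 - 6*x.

u = -14/27 - 2*x/9 + C1*exp(-3*x) + C2*x*exp(-3*x)

Divide through by 3: u'' + 6u' + 9u = -6 - 2*x.
Characteristic equation r² + 6r + 9 = 0 has discriminant (6)² - 4·(9) = 0, so r = -3 is a repeated root.
Hence u_h = (C1 + C2*x)*exp(-3*x).
For the particular solution try u_p = A0 + A1*x. Substituting and matching coefficients of each power of x gives A0 = -14/27, A1 = -2/9, so u_p = -14/27 - 2*x/9.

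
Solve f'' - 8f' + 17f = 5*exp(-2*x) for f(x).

Characteristic equation r² - 8r + 17 = 0 has discriminant (-8)² - 4·(17) = -4 < 0, so r = 4 ± i.
Hence f_h = C1*cos(x)*exp(4*x) + C2*exp(4*x)*sin(x).
Try f_p = A*exp(-2*x). Substituting into the equation and dividing by exp(-2*x) gives A = 5/37, so f_p = 5*exp(-2*x)/37.

f = 5*exp(-2*x)/37 + C1*cos(x)*exp(4*x) + C2*exp(4*x)*sin(x)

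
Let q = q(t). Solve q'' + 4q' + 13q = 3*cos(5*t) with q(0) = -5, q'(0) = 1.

q = -9*cos(5*t)/136 + 15*sin(5*t)/136 - 671*cos(3*t)*exp(-2*t)/136 - 427*exp(-2*t)*sin(3*t)/136

Characteristic equation r² + 4r + 13 = 0 has discriminant (4)² - 4·(13) = -36 < 0, so r = -2 ± 3i.
Hence q_h = C1*cos(3*t)*exp(-2*t) + C2*exp(-2*t)*sin(3*t).
Try q_p = A*cos(5*t) + B*sin(5*t). Substituting and equating the coefficients of cos(5t) and sin(5t) gives A = -9/136, B = 15/136, so q_p = -9*cos(5*t)/136 + 15*sin(5*t)/136.
General solution: q = -9*cos(5*t)/136 + 15*sin(5*t)/136 + C1*cos(3*t)*exp(-2*t) + C2*exp(-2*t)*sin(3*t).
Apply the initial conditions: q(0) = -9/136 + C1 = -5 and q'(0) = 75/136 - 2*C1 + 3*C2 = 1. Solving gives C1 = -671/136, C2 = -427/136.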